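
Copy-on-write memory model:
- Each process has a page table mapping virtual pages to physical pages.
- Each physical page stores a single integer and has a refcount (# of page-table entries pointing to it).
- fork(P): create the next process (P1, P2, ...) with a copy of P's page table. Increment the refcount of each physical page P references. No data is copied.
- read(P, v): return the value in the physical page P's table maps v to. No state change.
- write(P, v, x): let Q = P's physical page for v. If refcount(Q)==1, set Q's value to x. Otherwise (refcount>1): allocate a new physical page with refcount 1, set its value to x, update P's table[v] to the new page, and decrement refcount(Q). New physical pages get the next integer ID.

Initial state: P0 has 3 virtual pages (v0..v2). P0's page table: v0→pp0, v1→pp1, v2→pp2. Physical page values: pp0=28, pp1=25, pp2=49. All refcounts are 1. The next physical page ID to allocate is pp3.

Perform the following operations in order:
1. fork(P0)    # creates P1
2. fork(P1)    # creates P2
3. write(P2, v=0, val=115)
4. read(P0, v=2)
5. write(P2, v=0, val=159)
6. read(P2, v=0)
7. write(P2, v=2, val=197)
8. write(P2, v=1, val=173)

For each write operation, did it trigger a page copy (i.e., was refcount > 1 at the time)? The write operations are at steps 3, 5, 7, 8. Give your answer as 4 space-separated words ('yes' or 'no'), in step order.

Op 1: fork(P0) -> P1. 3 ppages; refcounts: pp0:2 pp1:2 pp2:2
Op 2: fork(P1) -> P2. 3 ppages; refcounts: pp0:3 pp1:3 pp2:3
Op 3: write(P2, v0, 115). refcount(pp0)=3>1 -> COPY to pp3. 4 ppages; refcounts: pp0:2 pp1:3 pp2:3 pp3:1
Op 4: read(P0, v2) -> 49. No state change.
Op 5: write(P2, v0, 159). refcount(pp3)=1 -> write in place. 4 ppages; refcounts: pp0:2 pp1:3 pp2:3 pp3:1
Op 6: read(P2, v0) -> 159. No state change.
Op 7: write(P2, v2, 197). refcount(pp2)=3>1 -> COPY to pp4. 5 ppages; refcounts: pp0:2 pp1:3 pp2:2 pp3:1 pp4:1
Op 8: write(P2, v1, 173). refcount(pp1)=3>1 -> COPY to pp5. 6 ppages; refcounts: pp0:2 pp1:2 pp2:2 pp3:1 pp4:1 pp5:1

yes no yes yes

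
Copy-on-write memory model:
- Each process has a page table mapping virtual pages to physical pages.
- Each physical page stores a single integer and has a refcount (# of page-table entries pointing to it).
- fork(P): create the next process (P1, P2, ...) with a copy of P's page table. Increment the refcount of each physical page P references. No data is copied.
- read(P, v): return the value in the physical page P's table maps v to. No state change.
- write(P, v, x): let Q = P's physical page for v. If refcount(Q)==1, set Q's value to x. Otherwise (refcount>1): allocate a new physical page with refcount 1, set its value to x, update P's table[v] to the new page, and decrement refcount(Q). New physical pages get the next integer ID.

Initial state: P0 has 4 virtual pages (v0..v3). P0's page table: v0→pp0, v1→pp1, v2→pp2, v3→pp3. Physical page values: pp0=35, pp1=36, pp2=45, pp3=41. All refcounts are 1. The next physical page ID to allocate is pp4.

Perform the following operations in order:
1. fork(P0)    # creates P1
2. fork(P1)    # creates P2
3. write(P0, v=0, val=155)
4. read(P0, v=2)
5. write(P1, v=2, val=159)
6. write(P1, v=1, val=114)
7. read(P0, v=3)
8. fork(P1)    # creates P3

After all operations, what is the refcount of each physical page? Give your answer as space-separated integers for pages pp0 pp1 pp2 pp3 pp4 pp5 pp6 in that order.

Op 1: fork(P0) -> P1. 4 ppages; refcounts: pp0:2 pp1:2 pp2:2 pp3:2
Op 2: fork(P1) -> P2. 4 ppages; refcounts: pp0:3 pp1:3 pp2:3 pp3:3
Op 3: write(P0, v0, 155). refcount(pp0)=3>1 -> COPY to pp4. 5 ppages; refcounts: pp0:2 pp1:3 pp2:3 pp3:3 pp4:1
Op 4: read(P0, v2) -> 45. No state change.
Op 5: write(P1, v2, 159). refcount(pp2)=3>1 -> COPY to pp5. 6 ppages; refcounts: pp0:2 pp1:3 pp2:2 pp3:3 pp4:1 pp5:1
Op 6: write(P1, v1, 114). refcount(pp1)=3>1 -> COPY to pp6. 7 ppages; refcounts: pp0:2 pp1:2 pp2:2 pp3:3 pp4:1 pp5:1 pp6:1
Op 7: read(P0, v3) -> 41. No state change.
Op 8: fork(P1) -> P3. 7 ppages; refcounts: pp0:3 pp1:2 pp2:2 pp3:4 pp4:1 pp5:2 pp6:2

Answer: 3 2 2 4 1 2 2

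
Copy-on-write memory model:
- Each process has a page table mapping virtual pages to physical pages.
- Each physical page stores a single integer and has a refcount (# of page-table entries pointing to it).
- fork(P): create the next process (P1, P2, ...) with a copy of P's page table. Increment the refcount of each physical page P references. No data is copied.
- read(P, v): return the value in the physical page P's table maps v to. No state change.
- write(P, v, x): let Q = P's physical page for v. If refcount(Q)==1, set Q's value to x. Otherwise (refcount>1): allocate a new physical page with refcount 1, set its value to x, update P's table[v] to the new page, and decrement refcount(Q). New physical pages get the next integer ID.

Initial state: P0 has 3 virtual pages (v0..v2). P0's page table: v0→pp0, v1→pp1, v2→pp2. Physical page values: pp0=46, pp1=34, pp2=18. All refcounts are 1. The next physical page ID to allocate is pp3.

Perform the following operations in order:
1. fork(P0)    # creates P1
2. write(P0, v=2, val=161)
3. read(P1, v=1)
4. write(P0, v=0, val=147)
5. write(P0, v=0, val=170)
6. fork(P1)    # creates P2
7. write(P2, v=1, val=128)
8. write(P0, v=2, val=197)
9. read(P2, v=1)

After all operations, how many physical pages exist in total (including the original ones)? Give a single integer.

Op 1: fork(P0) -> P1. 3 ppages; refcounts: pp0:2 pp1:2 pp2:2
Op 2: write(P0, v2, 161). refcount(pp2)=2>1 -> COPY to pp3. 4 ppages; refcounts: pp0:2 pp1:2 pp2:1 pp3:1
Op 3: read(P1, v1) -> 34. No state change.
Op 4: write(P0, v0, 147). refcount(pp0)=2>1 -> COPY to pp4. 5 ppages; refcounts: pp0:1 pp1:2 pp2:1 pp3:1 pp4:1
Op 5: write(P0, v0, 170). refcount(pp4)=1 -> write in place. 5 ppages; refcounts: pp0:1 pp1:2 pp2:1 pp3:1 pp4:1
Op 6: fork(P1) -> P2. 5 ppages; refcounts: pp0:2 pp1:3 pp2:2 pp3:1 pp4:1
Op 7: write(P2, v1, 128). refcount(pp1)=3>1 -> COPY to pp5. 6 ppages; refcounts: pp0:2 pp1:2 pp2:2 pp3:1 pp4:1 pp5:1
Op 8: write(P0, v2, 197). refcount(pp3)=1 -> write in place. 6 ppages; refcounts: pp0:2 pp1:2 pp2:2 pp3:1 pp4:1 pp5:1
Op 9: read(P2, v1) -> 128. No state change.

Answer: 6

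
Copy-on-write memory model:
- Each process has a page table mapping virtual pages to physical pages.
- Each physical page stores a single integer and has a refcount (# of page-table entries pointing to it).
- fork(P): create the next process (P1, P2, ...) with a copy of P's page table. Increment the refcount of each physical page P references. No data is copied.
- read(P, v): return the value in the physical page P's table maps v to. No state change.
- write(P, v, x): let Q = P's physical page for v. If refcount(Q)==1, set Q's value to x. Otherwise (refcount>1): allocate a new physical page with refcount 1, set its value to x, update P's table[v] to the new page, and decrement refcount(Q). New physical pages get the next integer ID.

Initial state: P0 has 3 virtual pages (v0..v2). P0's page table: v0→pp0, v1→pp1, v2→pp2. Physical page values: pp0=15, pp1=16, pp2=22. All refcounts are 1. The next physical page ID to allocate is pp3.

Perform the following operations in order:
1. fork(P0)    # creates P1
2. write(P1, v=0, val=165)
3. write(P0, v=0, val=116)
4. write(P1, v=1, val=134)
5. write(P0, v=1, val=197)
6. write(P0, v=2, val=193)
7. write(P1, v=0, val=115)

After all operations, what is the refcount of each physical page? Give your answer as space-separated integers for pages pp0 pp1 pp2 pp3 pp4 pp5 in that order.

Answer: 1 1 1 1 1 1

Derivation:
Op 1: fork(P0) -> P1. 3 ppages; refcounts: pp0:2 pp1:2 pp2:2
Op 2: write(P1, v0, 165). refcount(pp0)=2>1 -> COPY to pp3. 4 ppages; refcounts: pp0:1 pp1:2 pp2:2 pp3:1
Op 3: write(P0, v0, 116). refcount(pp0)=1 -> write in place. 4 ppages; refcounts: pp0:1 pp1:2 pp2:2 pp3:1
Op 4: write(P1, v1, 134). refcount(pp1)=2>1 -> COPY to pp4. 5 ppages; refcounts: pp0:1 pp1:1 pp2:2 pp3:1 pp4:1
Op 5: write(P0, v1, 197). refcount(pp1)=1 -> write in place. 5 ppages; refcounts: pp0:1 pp1:1 pp2:2 pp3:1 pp4:1
Op 6: write(P0, v2, 193). refcount(pp2)=2>1 -> COPY to pp5. 6 ppages; refcounts: pp0:1 pp1:1 pp2:1 pp3:1 pp4:1 pp5:1
Op 7: write(P1, v0, 115). refcount(pp3)=1 -> write in place. 6 ppages; refcounts: pp0:1 pp1:1 pp2:1 pp3:1 pp4:1 pp5:1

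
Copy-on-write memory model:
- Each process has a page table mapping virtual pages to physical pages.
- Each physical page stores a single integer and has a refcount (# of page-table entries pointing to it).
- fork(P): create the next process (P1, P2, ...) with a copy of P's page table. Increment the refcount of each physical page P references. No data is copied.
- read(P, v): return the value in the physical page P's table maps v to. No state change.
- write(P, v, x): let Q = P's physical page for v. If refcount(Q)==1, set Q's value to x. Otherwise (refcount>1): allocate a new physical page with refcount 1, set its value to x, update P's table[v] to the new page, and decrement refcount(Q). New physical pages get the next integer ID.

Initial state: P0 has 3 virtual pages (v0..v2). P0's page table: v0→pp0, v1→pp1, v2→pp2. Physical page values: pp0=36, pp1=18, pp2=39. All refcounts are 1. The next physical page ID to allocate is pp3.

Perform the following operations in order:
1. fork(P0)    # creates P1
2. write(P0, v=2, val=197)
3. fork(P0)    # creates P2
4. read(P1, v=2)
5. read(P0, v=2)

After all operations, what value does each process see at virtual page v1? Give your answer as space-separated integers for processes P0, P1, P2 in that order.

Op 1: fork(P0) -> P1. 3 ppages; refcounts: pp0:2 pp1:2 pp2:2
Op 2: write(P0, v2, 197). refcount(pp2)=2>1 -> COPY to pp3. 4 ppages; refcounts: pp0:2 pp1:2 pp2:1 pp3:1
Op 3: fork(P0) -> P2. 4 ppages; refcounts: pp0:3 pp1:3 pp2:1 pp3:2
Op 4: read(P1, v2) -> 39. No state change.
Op 5: read(P0, v2) -> 197. No state change.
P0: v1 -> pp1 = 18
P1: v1 -> pp1 = 18
P2: v1 -> pp1 = 18

Answer: 18 18 18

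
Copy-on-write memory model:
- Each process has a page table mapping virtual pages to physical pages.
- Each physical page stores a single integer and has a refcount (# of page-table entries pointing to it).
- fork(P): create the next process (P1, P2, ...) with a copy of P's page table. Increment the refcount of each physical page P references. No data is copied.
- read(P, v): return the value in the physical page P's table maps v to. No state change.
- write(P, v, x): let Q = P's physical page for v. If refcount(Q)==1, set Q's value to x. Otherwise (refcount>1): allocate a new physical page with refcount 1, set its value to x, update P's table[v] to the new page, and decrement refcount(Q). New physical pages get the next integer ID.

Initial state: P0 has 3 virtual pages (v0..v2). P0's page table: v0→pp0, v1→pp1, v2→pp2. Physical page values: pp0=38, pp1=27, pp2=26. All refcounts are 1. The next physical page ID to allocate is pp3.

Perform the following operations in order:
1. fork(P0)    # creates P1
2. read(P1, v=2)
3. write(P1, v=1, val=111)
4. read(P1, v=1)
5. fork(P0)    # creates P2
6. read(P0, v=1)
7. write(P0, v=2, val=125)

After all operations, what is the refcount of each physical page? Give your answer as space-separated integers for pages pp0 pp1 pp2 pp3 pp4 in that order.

Op 1: fork(P0) -> P1. 3 ppages; refcounts: pp0:2 pp1:2 pp2:2
Op 2: read(P1, v2) -> 26. No state change.
Op 3: write(P1, v1, 111). refcount(pp1)=2>1 -> COPY to pp3. 4 ppages; refcounts: pp0:2 pp1:1 pp2:2 pp3:1
Op 4: read(P1, v1) -> 111. No state change.
Op 5: fork(P0) -> P2. 4 ppages; refcounts: pp0:3 pp1:2 pp2:3 pp3:1
Op 6: read(P0, v1) -> 27. No state change.
Op 7: write(P0, v2, 125). refcount(pp2)=3>1 -> COPY to pp4. 5 ppages; refcounts: pp0:3 pp1:2 pp2:2 pp3:1 pp4:1

Answer: 3 2 2 1 1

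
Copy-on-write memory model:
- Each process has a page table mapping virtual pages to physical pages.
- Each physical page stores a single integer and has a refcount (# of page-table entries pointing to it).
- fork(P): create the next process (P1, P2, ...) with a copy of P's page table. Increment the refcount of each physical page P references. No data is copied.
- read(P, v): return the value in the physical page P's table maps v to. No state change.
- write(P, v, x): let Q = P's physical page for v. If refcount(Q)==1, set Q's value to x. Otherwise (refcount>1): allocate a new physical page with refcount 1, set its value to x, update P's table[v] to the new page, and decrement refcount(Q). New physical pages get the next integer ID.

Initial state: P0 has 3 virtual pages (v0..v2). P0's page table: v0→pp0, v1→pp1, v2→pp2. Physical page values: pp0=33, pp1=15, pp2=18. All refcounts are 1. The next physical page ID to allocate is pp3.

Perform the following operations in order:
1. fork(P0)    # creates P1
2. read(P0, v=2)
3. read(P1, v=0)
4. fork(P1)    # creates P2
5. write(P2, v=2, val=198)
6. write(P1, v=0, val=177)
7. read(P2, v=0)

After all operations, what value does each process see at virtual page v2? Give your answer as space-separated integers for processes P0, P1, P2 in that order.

Answer: 18 18 198

Derivation:
Op 1: fork(P0) -> P1. 3 ppages; refcounts: pp0:2 pp1:2 pp2:2
Op 2: read(P0, v2) -> 18. No state change.
Op 3: read(P1, v0) -> 33. No state change.
Op 4: fork(P1) -> P2. 3 ppages; refcounts: pp0:3 pp1:3 pp2:3
Op 5: write(P2, v2, 198). refcount(pp2)=3>1 -> COPY to pp3. 4 ppages; refcounts: pp0:3 pp1:3 pp2:2 pp3:1
Op 6: write(P1, v0, 177). refcount(pp0)=3>1 -> COPY to pp4. 5 ppages; refcounts: pp0:2 pp1:3 pp2:2 pp3:1 pp4:1
Op 7: read(P2, v0) -> 33. No state change.
P0: v2 -> pp2 = 18
P1: v2 -> pp2 = 18
P2: v2 -> pp3 = 198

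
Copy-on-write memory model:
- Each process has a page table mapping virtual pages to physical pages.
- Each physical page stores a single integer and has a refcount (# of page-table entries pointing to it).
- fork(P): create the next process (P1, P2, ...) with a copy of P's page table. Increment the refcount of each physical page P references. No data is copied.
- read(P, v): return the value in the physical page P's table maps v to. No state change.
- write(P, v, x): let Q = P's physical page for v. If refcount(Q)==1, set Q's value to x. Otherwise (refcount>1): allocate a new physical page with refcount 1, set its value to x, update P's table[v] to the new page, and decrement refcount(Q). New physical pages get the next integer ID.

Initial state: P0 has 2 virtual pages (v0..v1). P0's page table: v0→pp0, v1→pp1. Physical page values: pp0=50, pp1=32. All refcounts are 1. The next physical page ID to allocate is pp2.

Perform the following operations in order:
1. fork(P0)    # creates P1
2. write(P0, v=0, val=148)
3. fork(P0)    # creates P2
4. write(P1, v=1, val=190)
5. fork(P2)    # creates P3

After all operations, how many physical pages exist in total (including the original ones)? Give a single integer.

Op 1: fork(P0) -> P1. 2 ppages; refcounts: pp0:2 pp1:2
Op 2: write(P0, v0, 148). refcount(pp0)=2>1 -> COPY to pp2. 3 ppages; refcounts: pp0:1 pp1:2 pp2:1
Op 3: fork(P0) -> P2. 3 ppages; refcounts: pp0:1 pp1:3 pp2:2
Op 4: write(P1, v1, 190). refcount(pp1)=3>1 -> COPY to pp3. 4 ppages; refcounts: pp0:1 pp1:2 pp2:2 pp3:1
Op 5: fork(P2) -> P3. 4 ppages; refcounts: pp0:1 pp1:3 pp2:3 pp3:1

Answer: 4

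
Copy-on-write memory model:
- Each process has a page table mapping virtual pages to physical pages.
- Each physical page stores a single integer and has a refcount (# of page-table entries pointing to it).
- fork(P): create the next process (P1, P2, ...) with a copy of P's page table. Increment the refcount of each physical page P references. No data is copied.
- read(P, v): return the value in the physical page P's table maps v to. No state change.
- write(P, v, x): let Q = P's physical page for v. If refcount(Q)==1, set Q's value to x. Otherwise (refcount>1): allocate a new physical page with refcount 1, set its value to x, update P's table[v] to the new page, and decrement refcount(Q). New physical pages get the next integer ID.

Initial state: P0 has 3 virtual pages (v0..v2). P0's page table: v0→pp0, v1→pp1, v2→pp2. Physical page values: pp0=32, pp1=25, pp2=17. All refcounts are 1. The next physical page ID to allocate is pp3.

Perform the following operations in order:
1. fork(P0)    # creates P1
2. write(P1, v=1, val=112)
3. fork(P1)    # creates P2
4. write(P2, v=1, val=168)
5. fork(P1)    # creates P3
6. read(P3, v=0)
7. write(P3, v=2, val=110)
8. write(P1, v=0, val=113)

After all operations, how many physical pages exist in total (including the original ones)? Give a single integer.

Answer: 7

Derivation:
Op 1: fork(P0) -> P1. 3 ppages; refcounts: pp0:2 pp1:2 pp2:2
Op 2: write(P1, v1, 112). refcount(pp1)=2>1 -> COPY to pp3. 4 ppages; refcounts: pp0:2 pp1:1 pp2:2 pp3:1
Op 3: fork(P1) -> P2. 4 ppages; refcounts: pp0:3 pp1:1 pp2:3 pp3:2
Op 4: write(P2, v1, 168). refcount(pp3)=2>1 -> COPY to pp4. 5 ppages; refcounts: pp0:3 pp1:1 pp2:3 pp3:1 pp4:1
Op 5: fork(P1) -> P3. 5 ppages; refcounts: pp0:4 pp1:1 pp2:4 pp3:2 pp4:1
Op 6: read(P3, v0) -> 32. No state change.
Op 7: write(P3, v2, 110). refcount(pp2)=4>1 -> COPY to pp5. 6 ppages; refcounts: pp0:4 pp1:1 pp2:3 pp3:2 pp4:1 pp5:1
Op 8: write(P1, v0, 113). refcount(pp0)=4>1 -> COPY to pp6. 7 ppages; refcounts: pp0:3 pp1:1 pp2:3 pp3:2 pp4:1 pp5:1 pp6:1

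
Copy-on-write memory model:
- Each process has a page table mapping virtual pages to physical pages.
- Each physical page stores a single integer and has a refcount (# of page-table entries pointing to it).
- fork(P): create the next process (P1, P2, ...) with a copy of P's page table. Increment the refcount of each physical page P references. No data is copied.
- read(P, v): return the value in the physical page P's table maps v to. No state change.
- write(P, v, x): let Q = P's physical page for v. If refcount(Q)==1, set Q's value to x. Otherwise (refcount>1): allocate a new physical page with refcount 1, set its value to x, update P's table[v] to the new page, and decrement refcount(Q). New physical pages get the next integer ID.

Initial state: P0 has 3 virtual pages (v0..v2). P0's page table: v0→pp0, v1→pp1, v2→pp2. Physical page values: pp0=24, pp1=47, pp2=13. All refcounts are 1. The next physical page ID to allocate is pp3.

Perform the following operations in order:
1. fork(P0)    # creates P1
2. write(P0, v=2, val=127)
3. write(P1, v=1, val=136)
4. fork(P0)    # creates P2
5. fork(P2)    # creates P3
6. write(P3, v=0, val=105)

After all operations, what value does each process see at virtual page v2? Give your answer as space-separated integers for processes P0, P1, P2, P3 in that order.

Op 1: fork(P0) -> P1. 3 ppages; refcounts: pp0:2 pp1:2 pp2:2
Op 2: write(P0, v2, 127). refcount(pp2)=2>1 -> COPY to pp3. 4 ppages; refcounts: pp0:2 pp1:2 pp2:1 pp3:1
Op 3: write(P1, v1, 136). refcount(pp1)=2>1 -> COPY to pp4. 5 ppages; refcounts: pp0:2 pp1:1 pp2:1 pp3:1 pp4:1
Op 4: fork(P0) -> P2. 5 ppages; refcounts: pp0:3 pp1:2 pp2:1 pp3:2 pp4:1
Op 5: fork(P2) -> P3. 5 ppages; refcounts: pp0:4 pp1:3 pp2:1 pp3:3 pp4:1
Op 6: write(P3, v0, 105). refcount(pp0)=4>1 -> COPY to pp5. 6 ppages; refcounts: pp0:3 pp1:3 pp2:1 pp3:3 pp4:1 pp5:1
P0: v2 -> pp3 = 127
P1: v2 -> pp2 = 13
P2: v2 -> pp3 = 127
P3: v2 -> pp3 = 127

Answer: 127 13 127 127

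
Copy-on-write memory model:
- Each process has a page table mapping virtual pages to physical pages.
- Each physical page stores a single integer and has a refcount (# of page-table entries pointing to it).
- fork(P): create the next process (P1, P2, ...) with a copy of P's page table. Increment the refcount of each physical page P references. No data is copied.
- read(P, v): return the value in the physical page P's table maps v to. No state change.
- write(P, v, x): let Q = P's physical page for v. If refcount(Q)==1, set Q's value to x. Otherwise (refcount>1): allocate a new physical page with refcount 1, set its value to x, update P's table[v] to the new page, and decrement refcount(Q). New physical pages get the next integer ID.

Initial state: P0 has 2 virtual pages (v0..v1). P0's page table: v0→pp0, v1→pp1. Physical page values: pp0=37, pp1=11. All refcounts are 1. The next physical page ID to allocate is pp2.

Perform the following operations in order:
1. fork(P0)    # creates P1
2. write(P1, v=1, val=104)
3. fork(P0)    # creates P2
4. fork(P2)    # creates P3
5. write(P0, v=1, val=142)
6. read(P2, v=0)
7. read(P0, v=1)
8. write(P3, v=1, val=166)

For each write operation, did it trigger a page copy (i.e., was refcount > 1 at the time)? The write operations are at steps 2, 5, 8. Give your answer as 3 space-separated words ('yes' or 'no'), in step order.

Op 1: fork(P0) -> P1. 2 ppages; refcounts: pp0:2 pp1:2
Op 2: write(P1, v1, 104). refcount(pp1)=2>1 -> COPY to pp2. 3 ppages; refcounts: pp0:2 pp1:1 pp2:1
Op 3: fork(P0) -> P2. 3 ppages; refcounts: pp0:3 pp1:2 pp2:1
Op 4: fork(P2) -> P3. 3 ppages; refcounts: pp0:4 pp1:3 pp2:1
Op 5: write(P0, v1, 142). refcount(pp1)=3>1 -> COPY to pp3. 4 ppages; refcounts: pp0:4 pp1:2 pp2:1 pp3:1
Op 6: read(P2, v0) -> 37. No state change.
Op 7: read(P0, v1) -> 142. No state change.
Op 8: write(P3, v1, 166). refcount(pp1)=2>1 -> COPY to pp4. 5 ppages; refcounts: pp0:4 pp1:1 pp2:1 pp3:1 pp4:1

yes yes yes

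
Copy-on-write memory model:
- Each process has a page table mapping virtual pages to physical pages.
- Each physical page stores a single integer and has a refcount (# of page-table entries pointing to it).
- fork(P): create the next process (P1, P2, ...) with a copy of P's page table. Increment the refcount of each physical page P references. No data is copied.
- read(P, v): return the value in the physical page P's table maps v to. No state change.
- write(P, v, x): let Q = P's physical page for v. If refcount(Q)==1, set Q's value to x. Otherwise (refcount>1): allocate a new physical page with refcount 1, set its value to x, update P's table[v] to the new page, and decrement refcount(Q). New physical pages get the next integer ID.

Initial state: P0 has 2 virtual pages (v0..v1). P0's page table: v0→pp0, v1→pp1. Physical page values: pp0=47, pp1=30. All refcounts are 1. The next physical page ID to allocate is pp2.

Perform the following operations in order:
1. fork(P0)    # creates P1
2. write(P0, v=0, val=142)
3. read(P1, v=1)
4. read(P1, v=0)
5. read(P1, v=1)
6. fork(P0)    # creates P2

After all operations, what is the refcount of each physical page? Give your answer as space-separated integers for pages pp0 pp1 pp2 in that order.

Op 1: fork(P0) -> P1. 2 ppages; refcounts: pp0:2 pp1:2
Op 2: write(P0, v0, 142). refcount(pp0)=2>1 -> COPY to pp2. 3 ppages; refcounts: pp0:1 pp1:2 pp2:1
Op 3: read(P1, v1) -> 30. No state change.
Op 4: read(P1, v0) -> 47. No state change.
Op 5: read(P1, v1) -> 30. No state change.
Op 6: fork(P0) -> P2. 3 ppages; refcounts: pp0:1 pp1:3 pp2:2

Answer: 1 3 2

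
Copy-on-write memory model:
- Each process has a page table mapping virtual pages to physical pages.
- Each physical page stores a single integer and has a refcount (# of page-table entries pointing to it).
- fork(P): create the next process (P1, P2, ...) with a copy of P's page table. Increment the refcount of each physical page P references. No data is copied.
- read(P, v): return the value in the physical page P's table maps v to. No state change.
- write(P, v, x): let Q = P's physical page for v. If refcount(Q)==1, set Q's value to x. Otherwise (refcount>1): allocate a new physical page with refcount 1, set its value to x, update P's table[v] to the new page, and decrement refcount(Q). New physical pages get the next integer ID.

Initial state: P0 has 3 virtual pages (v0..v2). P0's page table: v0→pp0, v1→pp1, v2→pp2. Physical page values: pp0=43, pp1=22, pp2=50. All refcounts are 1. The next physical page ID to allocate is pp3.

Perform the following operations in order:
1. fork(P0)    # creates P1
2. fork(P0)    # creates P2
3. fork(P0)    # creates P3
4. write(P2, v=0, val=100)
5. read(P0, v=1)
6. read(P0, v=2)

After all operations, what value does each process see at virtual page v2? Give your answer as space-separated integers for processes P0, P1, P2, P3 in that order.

Answer: 50 50 50 50

Derivation:
Op 1: fork(P0) -> P1. 3 ppages; refcounts: pp0:2 pp1:2 pp2:2
Op 2: fork(P0) -> P2. 3 ppages; refcounts: pp0:3 pp1:3 pp2:3
Op 3: fork(P0) -> P3. 3 ppages; refcounts: pp0:4 pp1:4 pp2:4
Op 4: write(P2, v0, 100). refcount(pp0)=4>1 -> COPY to pp3. 4 ppages; refcounts: pp0:3 pp1:4 pp2:4 pp3:1
Op 5: read(P0, v1) -> 22. No state change.
Op 6: read(P0, v2) -> 50. No state change.
P0: v2 -> pp2 = 50
P1: v2 -> pp2 = 50
P2: v2 -> pp2 = 50
P3: v2 -> pp2 = 50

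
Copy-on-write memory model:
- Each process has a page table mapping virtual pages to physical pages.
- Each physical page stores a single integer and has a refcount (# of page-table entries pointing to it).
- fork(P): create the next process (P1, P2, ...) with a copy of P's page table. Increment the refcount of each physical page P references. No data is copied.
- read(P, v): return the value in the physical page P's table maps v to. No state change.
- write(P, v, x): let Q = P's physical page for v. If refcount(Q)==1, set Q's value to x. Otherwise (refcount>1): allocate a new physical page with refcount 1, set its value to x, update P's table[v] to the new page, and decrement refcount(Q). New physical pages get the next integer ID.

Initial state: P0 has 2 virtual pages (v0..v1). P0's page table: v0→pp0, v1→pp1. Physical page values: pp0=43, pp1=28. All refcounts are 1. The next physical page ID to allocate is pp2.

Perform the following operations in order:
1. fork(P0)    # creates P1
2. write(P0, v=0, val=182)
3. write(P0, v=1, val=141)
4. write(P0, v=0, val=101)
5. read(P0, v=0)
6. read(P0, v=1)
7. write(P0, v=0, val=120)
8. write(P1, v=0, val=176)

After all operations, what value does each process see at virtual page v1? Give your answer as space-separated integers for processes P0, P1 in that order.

Answer: 141 28

Derivation:
Op 1: fork(P0) -> P1. 2 ppages; refcounts: pp0:2 pp1:2
Op 2: write(P0, v0, 182). refcount(pp0)=2>1 -> COPY to pp2. 3 ppages; refcounts: pp0:1 pp1:2 pp2:1
Op 3: write(P0, v1, 141). refcount(pp1)=2>1 -> COPY to pp3. 4 ppages; refcounts: pp0:1 pp1:1 pp2:1 pp3:1
Op 4: write(P0, v0, 101). refcount(pp2)=1 -> write in place. 4 ppages; refcounts: pp0:1 pp1:1 pp2:1 pp3:1
Op 5: read(P0, v0) -> 101. No state change.
Op 6: read(P0, v1) -> 141. No state change.
Op 7: write(P0, v0, 120). refcount(pp2)=1 -> write in place. 4 ppages; refcounts: pp0:1 pp1:1 pp2:1 pp3:1
Op 8: write(P1, v0, 176). refcount(pp0)=1 -> write in place. 4 ppages; refcounts: pp0:1 pp1:1 pp2:1 pp3:1
P0: v1 -> pp3 = 141
P1: v1 -> pp1 = 28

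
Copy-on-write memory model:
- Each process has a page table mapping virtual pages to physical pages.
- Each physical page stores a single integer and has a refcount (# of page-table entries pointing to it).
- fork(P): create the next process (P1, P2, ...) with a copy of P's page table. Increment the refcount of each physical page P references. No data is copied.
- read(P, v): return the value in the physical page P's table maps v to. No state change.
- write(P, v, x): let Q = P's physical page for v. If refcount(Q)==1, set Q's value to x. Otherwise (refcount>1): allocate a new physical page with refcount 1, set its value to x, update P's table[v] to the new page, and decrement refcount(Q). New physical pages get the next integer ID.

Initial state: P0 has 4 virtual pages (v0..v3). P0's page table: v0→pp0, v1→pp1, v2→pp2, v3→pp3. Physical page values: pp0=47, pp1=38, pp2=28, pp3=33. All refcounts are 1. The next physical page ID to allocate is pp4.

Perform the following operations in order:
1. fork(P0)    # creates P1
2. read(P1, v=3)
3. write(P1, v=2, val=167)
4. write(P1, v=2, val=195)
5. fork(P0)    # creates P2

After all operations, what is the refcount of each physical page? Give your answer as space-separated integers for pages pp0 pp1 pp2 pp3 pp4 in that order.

Answer: 3 3 2 3 1

Derivation:
Op 1: fork(P0) -> P1. 4 ppages; refcounts: pp0:2 pp1:2 pp2:2 pp3:2
Op 2: read(P1, v3) -> 33. No state change.
Op 3: write(P1, v2, 167). refcount(pp2)=2>1 -> COPY to pp4. 5 ppages; refcounts: pp0:2 pp1:2 pp2:1 pp3:2 pp4:1
Op 4: write(P1, v2, 195). refcount(pp4)=1 -> write in place. 5 ppages; refcounts: pp0:2 pp1:2 pp2:1 pp3:2 pp4:1
Op 5: fork(P0) -> P2. 5 ppages; refcounts: pp0:3 pp1:3 pp2:2 pp3:3 pp4:1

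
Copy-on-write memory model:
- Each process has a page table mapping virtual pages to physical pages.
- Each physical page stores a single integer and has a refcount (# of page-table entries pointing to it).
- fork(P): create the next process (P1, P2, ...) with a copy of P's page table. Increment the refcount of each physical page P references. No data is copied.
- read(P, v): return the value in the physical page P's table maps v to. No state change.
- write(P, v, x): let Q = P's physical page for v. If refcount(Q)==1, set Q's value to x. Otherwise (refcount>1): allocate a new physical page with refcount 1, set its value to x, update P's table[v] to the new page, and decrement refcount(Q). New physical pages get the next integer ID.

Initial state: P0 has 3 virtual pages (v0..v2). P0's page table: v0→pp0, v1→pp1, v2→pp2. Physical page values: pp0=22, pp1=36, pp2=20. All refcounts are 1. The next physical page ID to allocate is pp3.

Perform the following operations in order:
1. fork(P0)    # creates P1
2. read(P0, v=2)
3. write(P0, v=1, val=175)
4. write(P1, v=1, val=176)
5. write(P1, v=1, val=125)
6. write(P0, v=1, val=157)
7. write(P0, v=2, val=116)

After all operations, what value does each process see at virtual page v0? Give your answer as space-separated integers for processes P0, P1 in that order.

Op 1: fork(P0) -> P1. 3 ppages; refcounts: pp0:2 pp1:2 pp2:2
Op 2: read(P0, v2) -> 20. No state change.
Op 3: write(P0, v1, 175). refcount(pp1)=2>1 -> COPY to pp3. 4 ppages; refcounts: pp0:2 pp1:1 pp2:2 pp3:1
Op 4: write(P1, v1, 176). refcount(pp1)=1 -> write in place. 4 ppages; refcounts: pp0:2 pp1:1 pp2:2 pp3:1
Op 5: write(P1, v1, 125). refcount(pp1)=1 -> write in place. 4 ppages; refcounts: pp0:2 pp1:1 pp2:2 pp3:1
Op 6: write(P0, v1, 157). refcount(pp3)=1 -> write in place. 4 ppages; refcounts: pp0:2 pp1:1 pp2:2 pp3:1
Op 7: write(P0, v2, 116). refcount(pp2)=2>1 -> COPY to pp4. 5 ppages; refcounts: pp0:2 pp1:1 pp2:1 pp3:1 pp4:1
P0: v0 -> pp0 = 22
P1: v0 -> pp0 = 22

Answer: 22 22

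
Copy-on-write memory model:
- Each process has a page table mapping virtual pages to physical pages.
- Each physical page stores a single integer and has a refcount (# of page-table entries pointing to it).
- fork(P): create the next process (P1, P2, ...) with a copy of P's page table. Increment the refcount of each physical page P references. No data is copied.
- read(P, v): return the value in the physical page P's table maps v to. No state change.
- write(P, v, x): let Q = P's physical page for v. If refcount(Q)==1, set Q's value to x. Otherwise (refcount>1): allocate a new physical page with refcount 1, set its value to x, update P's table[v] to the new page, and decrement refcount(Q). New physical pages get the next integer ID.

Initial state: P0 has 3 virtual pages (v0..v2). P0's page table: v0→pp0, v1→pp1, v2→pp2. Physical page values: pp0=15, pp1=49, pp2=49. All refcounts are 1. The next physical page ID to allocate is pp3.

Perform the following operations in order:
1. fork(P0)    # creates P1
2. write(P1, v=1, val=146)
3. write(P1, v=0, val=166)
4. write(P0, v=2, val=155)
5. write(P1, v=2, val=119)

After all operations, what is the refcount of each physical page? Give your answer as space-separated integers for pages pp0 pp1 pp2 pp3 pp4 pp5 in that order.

Answer: 1 1 1 1 1 1

Derivation:
Op 1: fork(P0) -> P1. 3 ppages; refcounts: pp0:2 pp1:2 pp2:2
Op 2: write(P1, v1, 146). refcount(pp1)=2>1 -> COPY to pp3. 4 ppages; refcounts: pp0:2 pp1:1 pp2:2 pp3:1
Op 3: write(P1, v0, 166). refcount(pp0)=2>1 -> COPY to pp4. 5 ppages; refcounts: pp0:1 pp1:1 pp2:2 pp3:1 pp4:1
Op 4: write(P0, v2, 155). refcount(pp2)=2>1 -> COPY to pp5. 6 ppages; refcounts: pp0:1 pp1:1 pp2:1 pp3:1 pp4:1 pp5:1
Op 5: write(P1, v2, 119). refcount(pp2)=1 -> write in place. 6 ppages; refcounts: pp0:1 pp1:1 pp2:1 pp3:1 pp4:1 pp5:1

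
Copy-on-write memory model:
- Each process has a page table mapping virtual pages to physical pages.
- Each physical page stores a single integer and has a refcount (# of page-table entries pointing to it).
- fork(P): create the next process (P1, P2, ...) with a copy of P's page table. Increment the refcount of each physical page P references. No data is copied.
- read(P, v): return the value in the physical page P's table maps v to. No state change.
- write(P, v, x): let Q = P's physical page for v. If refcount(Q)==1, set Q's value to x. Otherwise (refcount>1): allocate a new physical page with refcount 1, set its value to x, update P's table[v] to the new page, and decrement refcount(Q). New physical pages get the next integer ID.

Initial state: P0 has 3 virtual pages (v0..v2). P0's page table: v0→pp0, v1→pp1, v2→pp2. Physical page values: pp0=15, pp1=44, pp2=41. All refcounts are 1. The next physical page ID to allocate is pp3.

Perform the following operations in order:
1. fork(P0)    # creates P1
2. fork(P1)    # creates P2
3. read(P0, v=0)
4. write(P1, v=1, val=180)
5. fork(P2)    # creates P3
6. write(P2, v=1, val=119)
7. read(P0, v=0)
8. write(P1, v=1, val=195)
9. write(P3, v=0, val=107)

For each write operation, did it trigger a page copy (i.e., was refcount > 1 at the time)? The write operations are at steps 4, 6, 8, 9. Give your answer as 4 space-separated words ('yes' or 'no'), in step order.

Op 1: fork(P0) -> P1. 3 ppages; refcounts: pp0:2 pp1:2 pp2:2
Op 2: fork(P1) -> P2. 3 ppages; refcounts: pp0:3 pp1:3 pp2:3
Op 3: read(P0, v0) -> 15. No state change.
Op 4: write(P1, v1, 180). refcount(pp1)=3>1 -> COPY to pp3. 4 ppages; refcounts: pp0:3 pp1:2 pp2:3 pp3:1
Op 5: fork(P2) -> P3. 4 ppages; refcounts: pp0:4 pp1:3 pp2:4 pp3:1
Op 6: write(P2, v1, 119). refcount(pp1)=3>1 -> COPY to pp4. 5 ppages; refcounts: pp0:4 pp1:2 pp2:4 pp3:1 pp4:1
Op 7: read(P0, v0) -> 15. No state change.
Op 8: write(P1, v1, 195). refcount(pp3)=1 -> write in place. 5 ppages; refcounts: pp0:4 pp1:2 pp2:4 pp3:1 pp4:1
Op 9: write(P3, v0, 107). refcount(pp0)=4>1 -> COPY to pp5. 6 ppages; refcounts: pp0:3 pp1:2 pp2:4 pp3:1 pp4:1 pp5:1

yes yes no yes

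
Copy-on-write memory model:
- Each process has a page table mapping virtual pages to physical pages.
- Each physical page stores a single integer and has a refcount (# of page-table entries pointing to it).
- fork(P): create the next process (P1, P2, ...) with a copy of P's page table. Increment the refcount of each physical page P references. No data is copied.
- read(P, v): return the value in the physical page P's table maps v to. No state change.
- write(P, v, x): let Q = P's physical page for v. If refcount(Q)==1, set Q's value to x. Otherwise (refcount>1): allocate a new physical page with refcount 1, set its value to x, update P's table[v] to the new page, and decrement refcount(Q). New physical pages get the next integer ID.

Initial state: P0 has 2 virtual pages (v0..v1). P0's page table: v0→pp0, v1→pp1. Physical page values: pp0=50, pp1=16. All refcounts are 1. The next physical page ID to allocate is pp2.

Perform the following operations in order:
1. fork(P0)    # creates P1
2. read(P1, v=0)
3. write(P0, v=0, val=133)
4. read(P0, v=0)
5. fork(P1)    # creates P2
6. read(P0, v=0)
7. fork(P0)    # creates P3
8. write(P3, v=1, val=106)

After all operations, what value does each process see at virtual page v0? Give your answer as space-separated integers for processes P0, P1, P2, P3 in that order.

Answer: 133 50 50 133

Derivation:
Op 1: fork(P0) -> P1. 2 ppages; refcounts: pp0:2 pp1:2
Op 2: read(P1, v0) -> 50. No state change.
Op 3: write(P0, v0, 133). refcount(pp0)=2>1 -> COPY to pp2. 3 ppages; refcounts: pp0:1 pp1:2 pp2:1
Op 4: read(P0, v0) -> 133. No state change.
Op 5: fork(P1) -> P2. 3 ppages; refcounts: pp0:2 pp1:3 pp2:1
Op 6: read(P0, v0) -> 133. No state change.
Op 7: fork(P0) -> P3. 3 ppages; refcounts: pp0:2 pp1:4 pp2:2
Op 8: write(P3, v1, 106). refcount(pp1)=4>1 -> COPY to pp3. 4 ppages; refcounts: pp0:2 pp1:3 pp2:2 pp3:1
P0: v0 -> pp2 = 133
P1: v0 -> pp0 = 50
P2: v0 -> pp0 = 50
P3: v0 -> pp2 = 133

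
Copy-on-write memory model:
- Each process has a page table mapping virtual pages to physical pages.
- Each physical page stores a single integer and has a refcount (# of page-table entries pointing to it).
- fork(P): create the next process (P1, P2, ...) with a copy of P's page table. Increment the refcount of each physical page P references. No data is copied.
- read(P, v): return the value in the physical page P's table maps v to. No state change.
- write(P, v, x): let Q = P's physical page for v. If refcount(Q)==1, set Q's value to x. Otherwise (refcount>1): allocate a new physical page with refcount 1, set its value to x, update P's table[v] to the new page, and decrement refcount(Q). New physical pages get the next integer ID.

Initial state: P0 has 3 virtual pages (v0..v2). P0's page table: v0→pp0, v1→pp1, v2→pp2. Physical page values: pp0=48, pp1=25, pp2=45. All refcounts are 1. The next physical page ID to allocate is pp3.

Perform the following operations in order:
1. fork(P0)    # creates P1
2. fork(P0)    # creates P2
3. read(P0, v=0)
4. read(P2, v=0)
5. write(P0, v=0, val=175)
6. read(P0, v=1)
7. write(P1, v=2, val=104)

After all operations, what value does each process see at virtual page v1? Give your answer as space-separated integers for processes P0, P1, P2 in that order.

Op 1: fork(P0) -> P1. 3 ppages; refcounts: pp0:2 pp1:2 pp2:2
Op 2: fork(P0) -> P2. 3 ppages; refcounts: pp0:3 pp1:3 pp2:3
Op 3: read(P0, v0) -> 48. No state change.
Op 4: read(P2, v0) -> 48. No state change.
Op 5: write(P0, v0, 175). refcount(pp0)=3>1 -> COPY to pp3. 4 ppages; refcounts: pp0:2 pp1:3 pp2:3 pp3:1
Op 6: read(P0, v1) -> 25. No state change.
Op 7: write(P1, v2, 104). refcount(pp2)=3>1 -> COPY to pp4. 5 ppages; refcounts: pp0:2 pp1:3 pp2:2 pp3:1 pp4:1
P0: v1 -> pp1 = 25
P1: v1 -> pp1 = 25
P2: v1 -> pp1 = 25

Answer: 25 25 25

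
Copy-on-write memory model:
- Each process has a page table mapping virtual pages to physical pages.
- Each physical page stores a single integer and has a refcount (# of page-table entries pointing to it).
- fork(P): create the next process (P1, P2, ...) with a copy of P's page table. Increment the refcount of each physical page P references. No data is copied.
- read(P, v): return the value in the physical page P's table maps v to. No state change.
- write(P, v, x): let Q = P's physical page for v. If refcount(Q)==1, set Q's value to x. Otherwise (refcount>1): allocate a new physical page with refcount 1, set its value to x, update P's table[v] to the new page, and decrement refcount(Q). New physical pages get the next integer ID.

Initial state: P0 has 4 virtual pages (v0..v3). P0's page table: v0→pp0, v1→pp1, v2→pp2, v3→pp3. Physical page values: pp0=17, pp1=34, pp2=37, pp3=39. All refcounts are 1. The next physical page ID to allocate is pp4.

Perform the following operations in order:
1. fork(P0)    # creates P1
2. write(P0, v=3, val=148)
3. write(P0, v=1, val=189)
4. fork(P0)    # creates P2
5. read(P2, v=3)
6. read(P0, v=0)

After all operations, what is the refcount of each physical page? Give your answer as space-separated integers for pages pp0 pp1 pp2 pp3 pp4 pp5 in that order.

Op 1: fork(P0) -> P1. 4 ppages; refcounts: pp0:2 pp1:2 pp2:2 pp3:2
Op 2: write(P0, v3, 148). refcount(pp3)=2>1 -> COPY to pp4. 5 ppages; refcounts: pp0:2 pp1:2 pp2:2 pp3:1 pp4:1
Op 3: write(P0, v1, 189). refcount(pp1)=2>1 -> COPY to pp5. 6 ppages; refcounts: pp0:2 pp1:1 pp2:2 pp3:1 pp4:1 pp5:1
Op 4: fork(P0) -> P2. 6 ppages; refcounts: pp0:3 pp1:1 pp2:3 pp3:1 pp4:2 pp5:2
Op 5: read(P2, v3) -> 148. No state change.
Op 6: read(P0, v0) -> 17. No state change.

Answer: 3 1 3 1 2 2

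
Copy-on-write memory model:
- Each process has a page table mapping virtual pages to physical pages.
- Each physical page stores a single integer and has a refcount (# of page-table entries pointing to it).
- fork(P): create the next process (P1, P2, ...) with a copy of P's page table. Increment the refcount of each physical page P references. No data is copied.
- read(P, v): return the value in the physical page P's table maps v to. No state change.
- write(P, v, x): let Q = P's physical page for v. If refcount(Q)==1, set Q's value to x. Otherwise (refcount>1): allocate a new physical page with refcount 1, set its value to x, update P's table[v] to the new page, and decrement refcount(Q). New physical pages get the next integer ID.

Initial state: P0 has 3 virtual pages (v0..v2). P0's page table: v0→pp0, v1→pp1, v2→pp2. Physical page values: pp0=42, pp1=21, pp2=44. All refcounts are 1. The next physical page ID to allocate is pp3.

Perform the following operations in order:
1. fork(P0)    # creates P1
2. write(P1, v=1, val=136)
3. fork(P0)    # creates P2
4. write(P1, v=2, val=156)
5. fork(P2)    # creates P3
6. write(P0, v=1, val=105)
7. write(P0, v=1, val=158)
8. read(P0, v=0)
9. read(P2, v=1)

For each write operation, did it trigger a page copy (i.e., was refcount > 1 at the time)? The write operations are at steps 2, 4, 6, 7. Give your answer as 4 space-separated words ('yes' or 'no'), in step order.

Op 1: fork(P0) -> P1. 3 ppages; refcounts: pp0:2 pp1:2 pp2:2
Op 2: write(P1, v1, 136). refcount(pp1)=2>1 -> COPY to pp3. 4 ppages; refcounts: pp0:2 pp1:1 pp2:2 pp3:1
Op 3: fork(P0) -> P2. 4 ppages; refcounts: pp0:3 pp1:2 pp2:3 pp3:1
Op 4: write(P1, v2, 156). refcount(pp2)=3>1 -> COPY to pp4. 5 ppages; refcounts: pp0:3 pp1:2 pp2:2 pp3:1 pp4:1
Op 5: fork(P2) -> P3. 5 ppages; refcounts: pp0:4 pp1:3 pp2:3 pp3:1 pp4:1
Op 6: write(P0, v1, 105). refcount(pp1)=3>1 -> COPY to pp5. 6 ppages; refcounts: pp0:4 pp1:2 pp2:3 pp3:1 pp4:1 pp5:1
Op 7: write(P0, v1, 158). refcount(pp5)=1 -> write in place. 6 ppages; refcounts: pp0:4 pp1:2 pp2:3 pp3:1 pp4:1 pp5:1
Op 8: read(P0, v0) -> 42. No state change.
Op 9: read(P2, v1) -> 21. No state change.

yes yes yes no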